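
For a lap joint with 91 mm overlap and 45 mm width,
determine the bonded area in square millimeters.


Area = 91 * 45 = 4095 mm^2

4095


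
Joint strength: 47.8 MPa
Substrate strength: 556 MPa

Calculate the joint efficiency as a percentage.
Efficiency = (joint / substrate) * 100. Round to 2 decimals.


Efficiency = (47.8 / 556) * 100 = 8.60%

8.60


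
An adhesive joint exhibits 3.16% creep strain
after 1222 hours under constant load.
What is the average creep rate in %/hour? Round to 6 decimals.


Creep rate = strain / time
= 3.16 / 1222
= 0.002586 %/h

0.002586


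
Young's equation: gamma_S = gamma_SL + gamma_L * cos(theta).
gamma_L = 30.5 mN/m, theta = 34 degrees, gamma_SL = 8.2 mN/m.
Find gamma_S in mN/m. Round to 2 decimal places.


cos(34 deg) = 0.829038
gamma_S = 8.2 + 30.5 * 0.829038
= 33.49 mN/m

33.49


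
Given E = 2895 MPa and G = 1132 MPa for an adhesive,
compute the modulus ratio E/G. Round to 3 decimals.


E/G ratio = 2895 / 1132 = 2.557

2.557


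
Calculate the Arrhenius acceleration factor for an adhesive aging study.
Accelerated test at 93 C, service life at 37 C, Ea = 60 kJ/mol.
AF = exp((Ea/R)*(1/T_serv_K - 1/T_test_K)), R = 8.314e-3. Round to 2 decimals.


T_test = 366.15 K, T_serv = 310.15 K
Ea/R = 60 / 0.008314 = 7216.74
AF = exp(7216.74 * (1/310.15 - 1/366.15))
= 35.12

35.12


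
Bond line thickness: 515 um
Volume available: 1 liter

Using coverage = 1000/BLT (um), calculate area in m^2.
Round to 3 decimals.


1 L = 1e6 mm^3, thickness = 515 um = 0.515 mm
Area = 1e6 / 0.515 mm^2 = (1e6 / 0.515) / 1e6 m^2 = 1000 / 515 m^2
= 1.942 m^2

1.942


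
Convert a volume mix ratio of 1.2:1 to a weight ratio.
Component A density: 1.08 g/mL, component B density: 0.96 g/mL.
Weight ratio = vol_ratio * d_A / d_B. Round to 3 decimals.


= 1.2 * 1.08 / 0.96 = 1.350

1.350


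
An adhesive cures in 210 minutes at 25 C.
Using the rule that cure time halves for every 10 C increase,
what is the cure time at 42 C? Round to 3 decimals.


Factor = 2^((42 - 25) / 10) = 3.2490
Cure time = 210 / 3.2490
= 64.635 minutes

64.635


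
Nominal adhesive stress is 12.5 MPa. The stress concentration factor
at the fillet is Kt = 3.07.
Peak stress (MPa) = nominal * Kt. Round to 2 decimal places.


Peak = 12.5 * 3.07 = 38.38 MPa

38.38


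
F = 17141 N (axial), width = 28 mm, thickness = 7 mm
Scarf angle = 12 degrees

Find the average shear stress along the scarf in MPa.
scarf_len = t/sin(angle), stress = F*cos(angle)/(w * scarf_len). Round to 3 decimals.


scarf_len = 7/sin(12 deg) = 33.6681
cos(12 deg) = 0.978148
stress = 17141*0.978148/(28*33.6681) = 17.785 MPa

17.785


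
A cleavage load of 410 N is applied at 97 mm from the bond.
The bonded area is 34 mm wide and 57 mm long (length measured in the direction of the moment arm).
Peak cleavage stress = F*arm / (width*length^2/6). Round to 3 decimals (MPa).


Moment = 410 * 97 = 39770 N*mm
Section modulus = 34 * 3249 / 6 = 110466 / 6 mm^3
Stress = 39770 / (110466 / 6) = 238620 / 110466
= 2.160 MPa

2.160


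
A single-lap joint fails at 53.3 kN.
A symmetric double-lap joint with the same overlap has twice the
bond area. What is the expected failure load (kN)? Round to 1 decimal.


Double-lap load = 2 * 53.3 = 106.6 kN

106.6


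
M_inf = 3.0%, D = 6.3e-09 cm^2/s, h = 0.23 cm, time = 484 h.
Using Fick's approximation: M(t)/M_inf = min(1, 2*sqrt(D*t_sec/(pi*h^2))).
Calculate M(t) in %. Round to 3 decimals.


t = 1742400 s
ratio = min(1, 2*sqrt(6.3e-09*1742400/(pi*0.0529)))
= 0.514010
M(t) = 3.0 * 0.514010 = 1.542%

1.542


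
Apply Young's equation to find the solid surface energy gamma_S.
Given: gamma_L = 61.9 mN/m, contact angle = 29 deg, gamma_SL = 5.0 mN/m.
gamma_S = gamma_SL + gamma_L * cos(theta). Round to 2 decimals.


theta_rad = 29 * pi/180 = 0.506145
gamma_S = 5.0 + 61.9 * cos(0.506145)
= 59.14 mN/m

59.14


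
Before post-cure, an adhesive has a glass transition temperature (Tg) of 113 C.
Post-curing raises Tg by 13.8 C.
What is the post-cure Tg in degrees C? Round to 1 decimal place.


Tg_post = Tg_base + delta_Tg
= 113 + 13.8
= 126.8 C

126.8


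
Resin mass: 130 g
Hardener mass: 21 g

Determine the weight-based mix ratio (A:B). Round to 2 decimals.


Ratio = 130 / 21 = 6.19

6.19


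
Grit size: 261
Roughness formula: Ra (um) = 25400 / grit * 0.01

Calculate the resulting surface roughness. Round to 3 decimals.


Ra = 25400 / 261 * 0.01
= 0.973 um

0.973


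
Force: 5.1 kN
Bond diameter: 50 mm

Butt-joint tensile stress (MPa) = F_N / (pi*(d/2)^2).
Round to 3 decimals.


F_N = 5.1 * 1000 = 5100.0 N
A = pi*(25.0)^2 = 1963.4954 mm^2
stress = 5100.0 / 1963.4954 = 2.597 MPa

2.597


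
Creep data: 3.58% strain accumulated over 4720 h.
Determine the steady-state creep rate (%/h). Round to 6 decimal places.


Rate = 3.58 / 4720 = 0.000758 %/h

0.000758


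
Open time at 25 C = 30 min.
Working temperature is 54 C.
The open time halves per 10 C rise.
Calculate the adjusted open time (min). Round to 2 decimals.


factor = 2^((54 - 25) / 10) = 7.4643
ot = 30 / 7.4643 = 4.02 min

4.02


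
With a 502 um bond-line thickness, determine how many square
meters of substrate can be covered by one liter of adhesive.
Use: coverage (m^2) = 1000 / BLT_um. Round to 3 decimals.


Coverage = 1000 / 502 = 1.992 m^2

1.992


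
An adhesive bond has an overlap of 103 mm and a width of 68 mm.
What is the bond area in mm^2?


Bond area = overlap * width
= 103 * 68
= 7004 mm^2

7004


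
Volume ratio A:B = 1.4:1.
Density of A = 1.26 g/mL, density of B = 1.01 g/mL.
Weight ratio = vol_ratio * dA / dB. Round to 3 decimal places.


Wt ratio = 1.4 * 1.26 / 1.01
= 1.747

1.747


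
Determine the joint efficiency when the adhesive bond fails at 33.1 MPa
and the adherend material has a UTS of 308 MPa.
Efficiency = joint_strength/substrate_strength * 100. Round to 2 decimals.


Joint efficiency = 33.1 / 308 * 100
= 10.75%

10.75


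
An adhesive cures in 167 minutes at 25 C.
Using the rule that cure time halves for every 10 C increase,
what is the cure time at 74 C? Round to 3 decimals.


Factor = 2^((74 - 25) / 10) = 29.8571
Cure time = 167 / 29.8571
= 5.593 minutes

5.593


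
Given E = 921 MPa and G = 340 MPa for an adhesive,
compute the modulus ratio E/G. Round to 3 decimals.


E/G ratio = 921 / 340 = 2.709

2.709


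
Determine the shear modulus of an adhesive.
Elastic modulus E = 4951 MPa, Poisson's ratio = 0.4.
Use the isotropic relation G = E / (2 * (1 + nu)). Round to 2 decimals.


G = 4951 / (2*(1+0.4)) = 4951 / 2.80
= 1768.21 MPa

1768.21


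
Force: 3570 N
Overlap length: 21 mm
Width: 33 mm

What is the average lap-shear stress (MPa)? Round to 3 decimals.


Average shear stress = F / (overlap * width)
= 3570 / (21 * 33)
= 5.152 MPa

5.152


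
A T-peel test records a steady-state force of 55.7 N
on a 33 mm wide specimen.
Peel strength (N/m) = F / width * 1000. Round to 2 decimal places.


Peel strength = 55.7 / 33 * 1000
= 1687.88 N/m

1687.88


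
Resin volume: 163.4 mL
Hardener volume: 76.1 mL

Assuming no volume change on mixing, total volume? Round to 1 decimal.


V_total = 163.4 + 76.1 = 239.5 mL

239.5


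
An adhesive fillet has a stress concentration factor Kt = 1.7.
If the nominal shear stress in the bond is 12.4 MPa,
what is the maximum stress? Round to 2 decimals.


Max stress = 12.4 * 1.7 = 21.08 MPa

21.08


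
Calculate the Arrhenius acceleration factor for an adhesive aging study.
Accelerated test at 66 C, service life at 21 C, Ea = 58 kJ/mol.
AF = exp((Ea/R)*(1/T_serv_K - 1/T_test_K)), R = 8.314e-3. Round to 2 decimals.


T_test = 339.15 K, T_serv = 294.15 K
Ea/R = 58 / 0.008314 = 6976.18
AF = exp(6976.18 * (1/294.15 - 1/339.15))
= 23.26

23.26


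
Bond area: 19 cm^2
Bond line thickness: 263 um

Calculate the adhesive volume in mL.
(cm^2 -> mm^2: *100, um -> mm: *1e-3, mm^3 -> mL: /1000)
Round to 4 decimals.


V = 19*100 * 263*1e-3 / 1000
= 0.4997 mL

0.4997


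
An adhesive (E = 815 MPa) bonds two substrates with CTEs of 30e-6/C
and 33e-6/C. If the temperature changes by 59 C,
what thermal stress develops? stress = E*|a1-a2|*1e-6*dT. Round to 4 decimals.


Stress = 815 * |30 - 33| * 1e-6 * 59
= 0.1443 MPa

0.1443


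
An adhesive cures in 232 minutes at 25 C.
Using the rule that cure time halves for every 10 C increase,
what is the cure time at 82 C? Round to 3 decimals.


Factor = 2^((82 - 25) / 10) = 51.9842
Cure time = 232 / 51.9842
= 4.463 minutes

4.463


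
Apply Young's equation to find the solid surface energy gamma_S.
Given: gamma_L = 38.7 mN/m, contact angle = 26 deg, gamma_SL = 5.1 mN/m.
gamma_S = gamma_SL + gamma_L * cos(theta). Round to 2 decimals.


theta_rad = 26 * pi/180 = 0.453786
gamma_S = 5.1 + 38.7 * cos(0.453786)
= 39.88 mN/m

39.88


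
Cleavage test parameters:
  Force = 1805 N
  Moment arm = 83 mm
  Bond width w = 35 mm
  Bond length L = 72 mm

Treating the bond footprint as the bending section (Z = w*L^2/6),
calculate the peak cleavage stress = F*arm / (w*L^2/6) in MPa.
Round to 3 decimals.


M = 1805 * 83 = 149815 N*mm
Z = 35 * 72^2 / 6 = 181440 / 6 mm^3
sigma = M / Z = 6 * 149815 / 181440 = 898890 / 181440
= 4.954 MPa

4.954


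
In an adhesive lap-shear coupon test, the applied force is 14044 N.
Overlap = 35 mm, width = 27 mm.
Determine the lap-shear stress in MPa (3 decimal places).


stress = F / (overlap * width)
= 14044 / (35 * 27)
= 14.861 MPa

14.861


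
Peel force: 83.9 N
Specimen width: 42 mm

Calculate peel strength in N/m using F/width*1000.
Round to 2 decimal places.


Peel strength = 83.9 / 42 * 1000 = 1997.62 N/m

1997.62


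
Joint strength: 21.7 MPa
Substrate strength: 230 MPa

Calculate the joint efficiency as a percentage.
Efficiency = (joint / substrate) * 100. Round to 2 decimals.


Efficiency = (21.7 / 230) * 100 = 9.43%

9.43


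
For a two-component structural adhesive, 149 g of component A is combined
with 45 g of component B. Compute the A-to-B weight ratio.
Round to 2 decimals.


Weight ratio A:B = 149 / 45
= 3.31

3.31


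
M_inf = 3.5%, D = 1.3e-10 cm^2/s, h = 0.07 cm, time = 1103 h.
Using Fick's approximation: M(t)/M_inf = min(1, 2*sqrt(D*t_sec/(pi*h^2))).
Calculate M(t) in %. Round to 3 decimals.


t = 3970800 s
ratio = min(1, 2*sqrt(1.3e-10*3970800/(pi*0.0049)))
= 0.366242
M(t) = 3.5 * 0.366242 = 1.282%

1.282


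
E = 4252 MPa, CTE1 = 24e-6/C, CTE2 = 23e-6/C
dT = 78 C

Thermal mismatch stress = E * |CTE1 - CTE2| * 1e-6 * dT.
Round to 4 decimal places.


= 4252 * 1e-6 * 78
= 0.3317 MPa

0.3317


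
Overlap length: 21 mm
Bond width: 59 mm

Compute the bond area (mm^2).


Bond area = 21 * 59 = 1239 mm^2

1239


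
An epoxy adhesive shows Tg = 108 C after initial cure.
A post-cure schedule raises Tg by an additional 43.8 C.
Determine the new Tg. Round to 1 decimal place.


New Tg = 108 + 43.8
= 151.8 C

151.8


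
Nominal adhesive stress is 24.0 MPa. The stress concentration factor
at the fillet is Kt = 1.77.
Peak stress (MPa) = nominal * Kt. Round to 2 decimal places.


Peak = 24.0 * 1.77 = 42.48 MPa

42.48


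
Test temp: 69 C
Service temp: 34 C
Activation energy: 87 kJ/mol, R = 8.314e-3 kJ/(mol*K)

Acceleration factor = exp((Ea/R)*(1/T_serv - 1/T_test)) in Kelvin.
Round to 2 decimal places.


AF = exp((87/0.008314)*(1/307.15 - 1/342.15))
= 32.62

32.62


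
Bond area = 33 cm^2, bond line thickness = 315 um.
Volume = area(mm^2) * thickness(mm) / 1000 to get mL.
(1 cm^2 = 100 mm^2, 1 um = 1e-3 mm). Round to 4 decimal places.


area_mm2 = 33 * 100 = 3300
blt_mm = 315 * 1e-3 = 0.315
vol_mm3 = 3300 * 0.315 = 1039.5
vol_mL = 1039.5 / 1000 = 1.0395 mL

1.0395


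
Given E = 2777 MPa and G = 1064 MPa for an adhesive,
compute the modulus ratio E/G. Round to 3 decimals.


E/G ratio = 2777 / 1064 = 2.610

2.610


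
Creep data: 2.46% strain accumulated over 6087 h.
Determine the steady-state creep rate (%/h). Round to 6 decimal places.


Rate = 2.46 / 6087 = 0.000404 %/h

0.000404


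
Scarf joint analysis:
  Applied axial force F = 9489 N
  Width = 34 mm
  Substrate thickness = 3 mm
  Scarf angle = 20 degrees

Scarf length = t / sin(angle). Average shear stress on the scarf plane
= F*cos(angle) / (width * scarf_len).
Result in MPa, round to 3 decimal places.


Scarf length = 3 / sin(20 deg) = 8.7714 mm
cos(20 deg) = 0.939693
Shear = 9489 * 0.939693 / (34 * 8.7714)
= 29.899 MPa

29.899


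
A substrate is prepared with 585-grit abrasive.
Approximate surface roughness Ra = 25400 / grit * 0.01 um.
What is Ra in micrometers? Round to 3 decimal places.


Ra = 25400 / 585 * 0.01 = 0.434 um

0.434


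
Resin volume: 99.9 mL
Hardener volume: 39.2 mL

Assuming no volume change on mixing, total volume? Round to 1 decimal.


V_total = 99.9 + 39.2 = 139.1 mL

139.1


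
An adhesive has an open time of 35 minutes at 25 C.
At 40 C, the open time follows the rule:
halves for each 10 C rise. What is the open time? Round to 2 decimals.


Factor = 2^((40-25)/10) = 2.8284
Open time = 35 / 2.8284 = 12.37 min

12.37


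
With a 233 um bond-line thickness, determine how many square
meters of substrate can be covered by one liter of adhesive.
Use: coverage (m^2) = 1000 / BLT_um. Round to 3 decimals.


Coverage = 1000 / 233 = 4.292 m^2

4.292


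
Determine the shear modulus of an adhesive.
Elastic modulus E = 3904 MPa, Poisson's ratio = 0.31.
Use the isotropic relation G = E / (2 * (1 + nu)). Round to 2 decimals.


G = 3904 / (2*(1+0.31)) = 3904 / 2.62
= 1490.08 MPa

1490.08


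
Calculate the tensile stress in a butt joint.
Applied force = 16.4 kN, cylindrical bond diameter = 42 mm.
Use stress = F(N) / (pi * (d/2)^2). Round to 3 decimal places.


A = pi * 21.0^2 = 1385.4424 mm^2
sigma = 16400.0 / 1385.4424 = 11.837 MPa

11.837


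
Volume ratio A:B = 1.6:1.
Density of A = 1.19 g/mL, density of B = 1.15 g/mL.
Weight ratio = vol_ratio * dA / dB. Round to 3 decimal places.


Wt ratio = 1.6 * 1.19 / 1.15
= 1.656

1.656


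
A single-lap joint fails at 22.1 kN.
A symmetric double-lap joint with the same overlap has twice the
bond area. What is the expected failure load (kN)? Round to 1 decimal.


Double-lap load = 2 * 22.1 = 44.2 kN

44.2


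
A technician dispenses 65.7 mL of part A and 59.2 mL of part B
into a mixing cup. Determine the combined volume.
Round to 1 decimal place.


Combined volume = 65.7 + 59.2
= 124.9 mL

124.9


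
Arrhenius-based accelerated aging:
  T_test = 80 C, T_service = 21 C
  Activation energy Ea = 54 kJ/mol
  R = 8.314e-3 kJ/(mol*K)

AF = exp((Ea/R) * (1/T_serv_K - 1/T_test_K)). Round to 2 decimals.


T_test_K = 353.15, T_serv_K = 294.15
AF = exp((54/8.314e-3) * (1/294.15 - 1/353.15))
= 40.00

40.00


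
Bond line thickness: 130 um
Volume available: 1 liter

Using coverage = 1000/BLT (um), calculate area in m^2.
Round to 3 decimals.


1 L = 1e6 mm^3, thickness = 130 um = 0.13 mm
Area = 1e6 / 0.13 mm^2 = (1e6 / 0.13) / 1e6 m^2 = 1000 / 130 m^2
= 7.692 m^2

7.692


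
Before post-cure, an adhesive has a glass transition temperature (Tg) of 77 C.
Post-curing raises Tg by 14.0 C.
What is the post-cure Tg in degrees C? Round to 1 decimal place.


Tg_post = Tg_base + delta_Tg
= 77 + 14.0
= 91.0 C

91.0


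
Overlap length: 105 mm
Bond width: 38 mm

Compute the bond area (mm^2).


Bond area = 105 * 38 = 3990 mm^2

3990


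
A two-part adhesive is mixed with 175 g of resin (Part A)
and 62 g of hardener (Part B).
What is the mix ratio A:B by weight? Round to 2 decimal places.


Mix ratio = mass_A / mass_B
= 175 / 62
= 2.82

2.82


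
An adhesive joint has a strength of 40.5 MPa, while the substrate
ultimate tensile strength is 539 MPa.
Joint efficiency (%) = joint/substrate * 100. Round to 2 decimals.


Efficiency = 40.5 / 539 * 100
= 7.51%

7.51


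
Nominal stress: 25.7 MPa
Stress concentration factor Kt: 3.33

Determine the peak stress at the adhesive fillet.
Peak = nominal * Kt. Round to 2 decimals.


Peak stress = 25.7 * 3.33
= 85.58 MPa

85.58


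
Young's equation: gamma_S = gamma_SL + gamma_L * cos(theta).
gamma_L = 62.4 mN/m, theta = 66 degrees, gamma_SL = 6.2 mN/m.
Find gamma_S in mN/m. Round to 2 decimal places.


cos(66 deg) = 0.406737
gamma_S = 6.2 + 62.4 * 0.406737
= 31.58 mN/m

31.58


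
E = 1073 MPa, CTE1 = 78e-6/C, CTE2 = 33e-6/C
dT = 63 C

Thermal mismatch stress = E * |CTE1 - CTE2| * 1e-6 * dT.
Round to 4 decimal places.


= 1073 * 45e-6 * 63
= 3.0420 MPa

3.0420


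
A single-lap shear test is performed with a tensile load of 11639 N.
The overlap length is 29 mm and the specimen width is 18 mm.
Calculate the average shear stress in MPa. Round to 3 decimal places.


Shear stress = F / (overlap * width)
= 11639 / (29 * 18)
= 11639 / 522
= 22.297 MPa

22.297


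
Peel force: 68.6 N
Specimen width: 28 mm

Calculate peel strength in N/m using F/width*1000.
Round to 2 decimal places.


Peel strength = 68.6 / 28 * 1000 = 2450.00 N/m

2450.00


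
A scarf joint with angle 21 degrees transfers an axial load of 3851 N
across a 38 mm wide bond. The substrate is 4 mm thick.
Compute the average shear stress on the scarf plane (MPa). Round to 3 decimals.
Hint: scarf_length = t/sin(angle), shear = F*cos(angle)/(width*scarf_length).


scarf_length = 4 / sin(21 deg) = 11.1617 mm
cos(21 deg) = 0.933580
shear stress = 3851 * 0.933580 / (38 * 11.1617)
= 8.476 MPa

8.476


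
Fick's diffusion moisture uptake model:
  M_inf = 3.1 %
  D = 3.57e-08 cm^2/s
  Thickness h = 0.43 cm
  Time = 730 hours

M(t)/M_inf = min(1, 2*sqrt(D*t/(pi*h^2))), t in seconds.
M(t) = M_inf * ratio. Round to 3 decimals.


t_sec = 730 * 3600 = 2628000
ratio = 2*sqrt(3.57e-08*2628000/(pi*0.43^2))
= min(1, 0.803773)
= 0.803773
M(t) = 3.1 * 0.803773 = 2.492 %

2.492


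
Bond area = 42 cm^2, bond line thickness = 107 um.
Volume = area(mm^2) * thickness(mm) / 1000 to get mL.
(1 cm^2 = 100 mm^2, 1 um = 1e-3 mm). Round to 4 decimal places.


area_mm2 = 42 * 100 = 4200
blt_mm = 107 * 1e-3 = 0.107
vol_mm3 = 4200 * 0.107 = 449.4
vol_mL = 449.4 / 1000 = 0.4494 mL

0.4494


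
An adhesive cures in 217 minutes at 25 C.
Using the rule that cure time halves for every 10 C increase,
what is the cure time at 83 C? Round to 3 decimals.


Factor = 2^((83 - 25) / 10) = 55.7152
Cure time = 217 / 55.7152
= 3.895 minutes

3.895


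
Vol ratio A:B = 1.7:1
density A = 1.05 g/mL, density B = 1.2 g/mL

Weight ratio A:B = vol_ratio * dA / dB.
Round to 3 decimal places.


Weight ratio = 1.7 * 1.05 / 1.2
= 1.488

1.488


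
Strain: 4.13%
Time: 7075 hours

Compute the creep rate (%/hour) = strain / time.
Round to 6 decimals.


Creep rate = 4.13 / 7075
= 0.000584 %/h

0.000584


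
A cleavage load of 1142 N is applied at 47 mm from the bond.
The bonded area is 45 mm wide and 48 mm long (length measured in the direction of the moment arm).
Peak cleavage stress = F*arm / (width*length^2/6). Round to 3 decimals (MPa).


Moment = 1142 * 47 = 53674 N*mm
Section modulus = 45 * 2304 / 6 = 103680 / 6 mm^3
Stress = 53674 / (103680 / 6) = 322044 / 103680
= 3.106 MPa

3.106


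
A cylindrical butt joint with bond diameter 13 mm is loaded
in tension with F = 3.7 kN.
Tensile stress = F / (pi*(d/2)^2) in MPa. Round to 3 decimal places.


Area = pi * (13/2)^2 = 132.7323 mm^2
Stress = 3.7*1000 / 132.7323
= 27.876 MPa

27.876


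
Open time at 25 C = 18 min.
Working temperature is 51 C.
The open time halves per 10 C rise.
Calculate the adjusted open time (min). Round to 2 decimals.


factor = 2^((51 - 25) / 10) = 6.0629
ot = 18 / 6.0629 = 2.97 min

2.97


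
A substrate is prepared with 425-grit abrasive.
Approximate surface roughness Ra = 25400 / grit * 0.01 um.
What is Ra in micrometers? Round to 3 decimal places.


Ra = 25400 / 425 * 0.01 = 0.598 um

0.598


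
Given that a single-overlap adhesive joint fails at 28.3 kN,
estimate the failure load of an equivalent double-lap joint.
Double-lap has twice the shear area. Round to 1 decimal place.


Double-lap factor = 2
Expected load = 28.3 * 2 = 56.6 kN

56.6


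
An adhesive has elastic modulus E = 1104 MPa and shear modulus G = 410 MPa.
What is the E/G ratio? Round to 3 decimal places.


E/G = 1104 / 410 = 2.693

2.693


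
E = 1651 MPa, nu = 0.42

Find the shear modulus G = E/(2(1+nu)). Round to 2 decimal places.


G = 1651 / (2 * 1.42)
= 581.34 MPa

581.34


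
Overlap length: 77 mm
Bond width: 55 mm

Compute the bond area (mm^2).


Bond area = 77 * 55 = 4235 mm^2

4235


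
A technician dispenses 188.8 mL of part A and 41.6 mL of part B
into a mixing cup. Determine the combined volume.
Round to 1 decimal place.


Combined volume = 188.8 + 41.6
= 230.4 mL

230.4


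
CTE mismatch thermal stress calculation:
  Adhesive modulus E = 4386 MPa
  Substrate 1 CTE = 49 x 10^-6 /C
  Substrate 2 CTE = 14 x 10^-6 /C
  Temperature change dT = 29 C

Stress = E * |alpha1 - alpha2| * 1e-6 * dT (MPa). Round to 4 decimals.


delta_alpha = |49 - 14| = 35 x 10^-6/C
Stress = 4386 * 35e-6 * 29
= 4.4518 MPa

4.4518


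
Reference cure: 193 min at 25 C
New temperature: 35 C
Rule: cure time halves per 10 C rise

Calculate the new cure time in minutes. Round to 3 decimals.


factor = 2^((35-25)/10) = 2.0000
t_new = 193 / 2.0000 = 96.500 min

96.500


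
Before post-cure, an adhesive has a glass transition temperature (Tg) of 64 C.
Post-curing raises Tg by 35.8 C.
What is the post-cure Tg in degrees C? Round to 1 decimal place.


Tg_post = Tg_base + delta_Tg
= 64 + 35.8
= 99.8 C

99.8


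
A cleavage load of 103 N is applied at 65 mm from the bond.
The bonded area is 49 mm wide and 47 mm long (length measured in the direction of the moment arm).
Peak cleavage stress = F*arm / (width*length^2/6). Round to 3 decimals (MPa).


Moment = 103 * 65 = 6695 N*mm
Section modulus = 49 * 2209 / 6 = 108241 / 6 mm^3
Stress = 6695 / (108241 / 6) = 40170 / 108241
= 0.371 MPa

0.371


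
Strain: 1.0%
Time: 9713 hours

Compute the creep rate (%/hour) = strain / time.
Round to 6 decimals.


Creep rate = 1.0 / 9713
= 0.000103 %/h

0.000103


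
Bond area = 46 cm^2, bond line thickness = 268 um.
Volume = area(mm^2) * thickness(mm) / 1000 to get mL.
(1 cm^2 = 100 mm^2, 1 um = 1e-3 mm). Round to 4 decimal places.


area_mm2 = 46 * 100 = 4600
blt_mm = 268 * 1e-3 = 0.268
vol_mm3 = 4600 * 0.268 = 1232.8
vol_mL = 1232.8 / 1000 = 1.2328 mL

1.2328


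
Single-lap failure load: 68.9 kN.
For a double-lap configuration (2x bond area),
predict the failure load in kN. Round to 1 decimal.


Failure load = 68.9 * 2 = 137.8 kN

137.8


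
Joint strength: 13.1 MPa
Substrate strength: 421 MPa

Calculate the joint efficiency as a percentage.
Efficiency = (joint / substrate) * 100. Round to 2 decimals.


Efficiency = (13.1 / 421) * 100 = 3.11%

3.11


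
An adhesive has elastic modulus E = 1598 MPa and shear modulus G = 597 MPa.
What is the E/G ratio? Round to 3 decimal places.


E/G = 1598 / 597 = 2.677

2.677


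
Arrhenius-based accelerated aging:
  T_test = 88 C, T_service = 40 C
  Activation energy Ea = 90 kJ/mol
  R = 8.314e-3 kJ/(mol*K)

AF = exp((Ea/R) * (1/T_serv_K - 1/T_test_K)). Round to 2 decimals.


T_test_K = 361.15, T_serv_K = 313.15
AF = exp((90/8.314e-3) * (1/313.15 - 1/361.15))
= 98.93

98.93


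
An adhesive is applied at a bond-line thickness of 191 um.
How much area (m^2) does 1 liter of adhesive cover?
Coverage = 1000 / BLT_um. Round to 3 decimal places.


Coverage = 1000 / 191 = 5.236 m^2

5.236


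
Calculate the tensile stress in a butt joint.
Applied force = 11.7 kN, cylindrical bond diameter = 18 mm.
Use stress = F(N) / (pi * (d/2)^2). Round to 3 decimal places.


A = pi * 9.0^2 = 254.4690 mm^2
sigma = 11700.0 / 254.4690 = 45.978 MPa

45.978


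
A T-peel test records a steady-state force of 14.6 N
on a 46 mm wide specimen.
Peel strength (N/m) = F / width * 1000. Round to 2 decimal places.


Peel strength = 14.6 / 46 * 1000
= 317.39 N/m

317.39


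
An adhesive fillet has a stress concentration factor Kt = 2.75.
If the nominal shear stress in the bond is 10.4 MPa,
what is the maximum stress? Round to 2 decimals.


Max stress = 10.4 * 2.75 = 28.60 MPa

28.60


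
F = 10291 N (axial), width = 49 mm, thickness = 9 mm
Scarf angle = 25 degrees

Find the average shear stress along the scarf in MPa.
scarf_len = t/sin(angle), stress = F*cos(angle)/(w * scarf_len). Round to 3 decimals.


scarf_len = 9/sin(25 deg) = 21.2958
cos(25 deg) = 0.906308
stress = 10291*0.906308/(49*21.2958) = 8.938 MPa

8.938


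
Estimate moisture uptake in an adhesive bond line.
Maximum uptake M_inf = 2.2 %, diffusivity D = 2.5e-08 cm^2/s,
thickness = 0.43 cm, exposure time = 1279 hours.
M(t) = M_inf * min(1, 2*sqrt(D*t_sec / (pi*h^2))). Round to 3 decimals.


Convert time: 1279 h = 4604400 s
ratio = min(1, 2*sqrt(2.5e-08*4604400/(pi*0.43^2)))
= 0.890314
M(t) = 2.2 * 0.890314 = 1.959%

1.959


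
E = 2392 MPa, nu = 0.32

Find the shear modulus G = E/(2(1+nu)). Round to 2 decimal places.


G = 2392 / (2 * 1.32)
= 906.06 MPa

906.06


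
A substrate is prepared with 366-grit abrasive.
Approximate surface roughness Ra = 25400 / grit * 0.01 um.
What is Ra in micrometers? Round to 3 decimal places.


Ra = 25400 / 366 * 0.01 = 0.694 um

0.694


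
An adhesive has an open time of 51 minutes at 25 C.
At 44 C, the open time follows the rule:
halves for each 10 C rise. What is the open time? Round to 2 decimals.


Factor = 2^((44-25)/10) = 3.7321
Open time = 51 / 3.7321 = 13.67 min

13.67


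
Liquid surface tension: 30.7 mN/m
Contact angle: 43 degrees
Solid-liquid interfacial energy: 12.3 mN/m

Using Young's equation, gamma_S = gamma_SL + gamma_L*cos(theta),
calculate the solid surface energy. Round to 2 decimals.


gamma_S = 12.3 + 30.7 * cos(43)
= 34.75 mN/m

34.75


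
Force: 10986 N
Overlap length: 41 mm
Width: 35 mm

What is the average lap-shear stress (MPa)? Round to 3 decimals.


Average shear stress = F / (overlap * width)
= 10986 / (41 * 35)
= 7.656 MPa

7.656


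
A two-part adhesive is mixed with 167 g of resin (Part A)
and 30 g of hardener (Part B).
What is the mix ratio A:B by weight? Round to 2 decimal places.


Mix ratio = mass_A / mass_B
= 167 / 30
= 5.57

5.57


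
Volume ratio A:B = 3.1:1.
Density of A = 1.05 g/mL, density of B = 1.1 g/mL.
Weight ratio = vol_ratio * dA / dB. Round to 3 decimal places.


Wt ratio = 3.1 * 1.05 / 1.1
= 2.959

2.959


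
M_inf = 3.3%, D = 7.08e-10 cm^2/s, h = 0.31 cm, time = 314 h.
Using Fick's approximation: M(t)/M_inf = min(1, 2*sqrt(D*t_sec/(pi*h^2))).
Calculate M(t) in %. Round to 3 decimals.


t = 1130400 s
ratio = min(1, 2*sqrt(7.08e-10*1130400/(pi*0.0961)))
= 0.102974
M(t) = 3.3 * 0.102974 = 0.340%

0.340


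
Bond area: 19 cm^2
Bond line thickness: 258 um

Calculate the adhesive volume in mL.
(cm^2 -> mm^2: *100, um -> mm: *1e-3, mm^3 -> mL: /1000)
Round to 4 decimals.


V = 19*100 * 258*1e-3 / 1000
= 0.4902 mL

0.4902


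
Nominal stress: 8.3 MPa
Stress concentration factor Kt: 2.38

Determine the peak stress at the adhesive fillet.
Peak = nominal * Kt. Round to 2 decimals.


Peak stress = 8.3 * 2.38
= 19.75 MPa

19.75


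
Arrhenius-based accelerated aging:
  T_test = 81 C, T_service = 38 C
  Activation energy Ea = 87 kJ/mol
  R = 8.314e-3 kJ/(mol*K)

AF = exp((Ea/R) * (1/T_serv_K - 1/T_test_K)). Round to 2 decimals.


T_test_K = 354.15, T_serv_K = 311.15
AF = exp((87/8.314e-3) * (1/311.15 - 1/354.15))
= 59.35

59.35


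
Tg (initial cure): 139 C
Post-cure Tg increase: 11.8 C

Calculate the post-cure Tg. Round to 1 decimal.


Post-cure Tg = 139 + 11.8 = 150.8 C

150.8


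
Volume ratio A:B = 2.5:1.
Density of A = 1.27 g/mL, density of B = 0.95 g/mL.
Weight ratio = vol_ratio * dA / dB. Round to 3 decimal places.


Wt ratio = 2.5 * 1.27 / 0.95
= 3.342

3.342


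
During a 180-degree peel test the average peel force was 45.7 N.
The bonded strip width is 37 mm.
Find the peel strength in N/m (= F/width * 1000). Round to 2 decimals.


Peel strength = F/width * 1000
= 45.7 / 37 * 1000
= 1235.14 N/m

1235.14


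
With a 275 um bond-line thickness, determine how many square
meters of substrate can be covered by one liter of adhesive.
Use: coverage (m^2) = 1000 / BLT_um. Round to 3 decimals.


Coverage = 1000 / 275 = 3.636 m^2

3.636


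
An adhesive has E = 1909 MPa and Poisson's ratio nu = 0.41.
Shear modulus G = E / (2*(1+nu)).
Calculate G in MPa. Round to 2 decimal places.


G = 1909 / (2*(1+0.41))
= 1909 / 2.82
= 676.95 MPa

676.95


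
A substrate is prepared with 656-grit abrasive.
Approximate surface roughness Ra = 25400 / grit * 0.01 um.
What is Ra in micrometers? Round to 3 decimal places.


Ra = 25400 / 656 * 0.01 = 0.387 um

0.387


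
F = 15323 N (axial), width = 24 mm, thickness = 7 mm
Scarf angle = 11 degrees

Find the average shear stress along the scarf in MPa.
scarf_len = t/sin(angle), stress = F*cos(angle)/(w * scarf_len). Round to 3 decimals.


scarf_len = 7/sin(11 deg) = 36.6859
cos(11 deg) = 0.981627
stress = 15323*0.981627/(24*36.6859) = 17.084 MPa

17.084


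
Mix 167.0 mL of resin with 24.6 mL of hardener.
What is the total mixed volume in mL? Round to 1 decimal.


Total = 167.0 + 24.6 = 191.6 mL

191.6


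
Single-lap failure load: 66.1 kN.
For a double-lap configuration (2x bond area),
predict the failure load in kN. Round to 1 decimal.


Failure load = 66.1 * 2 = 132.2 kN

132.2


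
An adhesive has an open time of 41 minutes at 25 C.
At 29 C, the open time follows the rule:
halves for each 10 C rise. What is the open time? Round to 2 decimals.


Factor = 2^((29-25)/10) = 1.3195
Open time = 41 / 1.3195 = 31.07 min

31.07


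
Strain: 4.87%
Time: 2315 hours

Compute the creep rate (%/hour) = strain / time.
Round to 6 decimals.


Creep rate = 4.87 / 2315
= 0.002104 %/h

0.002104


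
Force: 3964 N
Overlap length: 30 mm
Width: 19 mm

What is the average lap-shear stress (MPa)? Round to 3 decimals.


Average shear stress = F / (overlap * width)
= 3964 / (30 * 19)
= 6.954 MPa

6.954


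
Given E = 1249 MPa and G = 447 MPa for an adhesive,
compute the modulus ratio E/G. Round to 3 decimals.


E/G ratio = 1249 / 447 = 2.794

2.794


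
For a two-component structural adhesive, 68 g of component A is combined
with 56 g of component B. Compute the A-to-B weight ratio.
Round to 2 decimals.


Weight ratio A:B = 68 / 56
= 1.21

1.21


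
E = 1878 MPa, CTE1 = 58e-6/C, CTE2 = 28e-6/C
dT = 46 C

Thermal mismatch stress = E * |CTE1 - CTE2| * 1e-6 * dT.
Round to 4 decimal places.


= 1878 * 30e-6 * 46
= 2.5916 MPa

2.5916


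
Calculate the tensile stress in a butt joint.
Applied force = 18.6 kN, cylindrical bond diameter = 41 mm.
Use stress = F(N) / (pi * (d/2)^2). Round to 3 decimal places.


A = pi * 20.5^2 = 1320.2543 mm^2
sigma = 18600.0 / 1320.2543 = 14.088 MPa

14.088


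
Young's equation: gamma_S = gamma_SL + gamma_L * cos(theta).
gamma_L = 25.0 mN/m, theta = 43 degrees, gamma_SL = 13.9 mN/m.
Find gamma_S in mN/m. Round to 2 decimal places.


cos(43 deg) = 0.731354
gamma_S = 13.9 + 25.0 * 0.731354
= 32.18 mN/m

32.18


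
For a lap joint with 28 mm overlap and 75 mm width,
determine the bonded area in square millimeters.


Area = 28 * 75 = 2100 mm^2

2100


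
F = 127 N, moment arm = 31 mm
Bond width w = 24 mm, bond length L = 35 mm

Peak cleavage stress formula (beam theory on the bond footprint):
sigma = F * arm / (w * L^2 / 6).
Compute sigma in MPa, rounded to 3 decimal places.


sigma = (127 * 31) / (24 * 1225 / 6)
= 3937 * 6 / 29400
= 23622 / 29400
= 0.803 MPa

0.803


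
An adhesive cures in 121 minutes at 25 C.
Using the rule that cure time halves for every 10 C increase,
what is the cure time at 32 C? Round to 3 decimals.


Factor = 2^((32 - 25) / 10) = 1.6245
Cure time = 121 / 1.6245
= 74.484 minutes

74.484


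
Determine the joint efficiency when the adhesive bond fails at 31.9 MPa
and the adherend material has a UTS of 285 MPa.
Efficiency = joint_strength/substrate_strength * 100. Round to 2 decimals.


Joint efficiency = 31.9 / 285 * 100
= 11.19%

11.19


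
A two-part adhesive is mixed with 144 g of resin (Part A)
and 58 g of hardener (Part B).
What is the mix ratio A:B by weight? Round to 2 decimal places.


Mix ratio = mass_A / mass_B
= 144 / 58
= 2.48

2.48


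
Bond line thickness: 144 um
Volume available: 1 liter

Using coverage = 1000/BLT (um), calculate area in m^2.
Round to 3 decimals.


1 L = 1e6 mm^3, thickness = 144 um = 0.144 mm
Area = 1e6 / 0.144 mm^2 = (1e6 / 0.144) / 1e6 m^2 = 1000 / 144 m^2
= 6.944 m^2

6.944


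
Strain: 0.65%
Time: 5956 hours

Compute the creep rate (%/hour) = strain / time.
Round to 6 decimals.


Creep rate = 0.65 / 5956
= 0.000109 %/h

0.000109


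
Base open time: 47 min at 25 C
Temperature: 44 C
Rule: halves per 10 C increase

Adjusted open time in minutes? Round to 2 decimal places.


Acceleration = 2^((44-25)/10) = 3.7321
Open time = 47 / 3.7321 = 12.59 min

12.59


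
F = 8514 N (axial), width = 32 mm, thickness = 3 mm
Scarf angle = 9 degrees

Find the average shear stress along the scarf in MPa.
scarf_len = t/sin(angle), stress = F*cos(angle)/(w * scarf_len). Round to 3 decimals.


scarf_len = 3/sin(9 deg) = 19.1774
cos(9 deg) = 0.987688
stress = 8514*0.987688/(32*19.1774) = 13.703 MPa

13.703


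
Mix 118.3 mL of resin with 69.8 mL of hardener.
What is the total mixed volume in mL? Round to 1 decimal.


Total = 118.3 + 69.8 = 188.1 mL

188.1


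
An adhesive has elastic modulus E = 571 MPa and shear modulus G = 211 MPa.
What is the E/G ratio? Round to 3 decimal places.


E/G = 571 / 211 = 2.706

2.706


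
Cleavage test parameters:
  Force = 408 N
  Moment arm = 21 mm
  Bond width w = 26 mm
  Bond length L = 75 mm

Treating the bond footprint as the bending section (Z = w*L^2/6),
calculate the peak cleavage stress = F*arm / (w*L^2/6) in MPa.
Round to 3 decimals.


M = 408 * 21 = 8568 N*mm
Z = 26 * 75^2 / 6 = 146250 / 6 mm^3
sigma = M / Z = 6 * 8568 / 146250 = 51408 / 146250
= 0.352 MPa

0.352


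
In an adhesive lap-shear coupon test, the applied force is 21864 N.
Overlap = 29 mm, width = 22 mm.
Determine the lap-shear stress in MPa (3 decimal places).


stress = F / (overlap * width)
= 21864 / (29 * 22)
= 34.270 MPa

34.270


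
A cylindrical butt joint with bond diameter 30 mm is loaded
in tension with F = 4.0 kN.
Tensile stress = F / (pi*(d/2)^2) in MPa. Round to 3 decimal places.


Area = pi * (30/2)^2 = 706.8583 mm^2
Stress = 4.0*1000 / 706.8583
= 5.659 MPa

5.659


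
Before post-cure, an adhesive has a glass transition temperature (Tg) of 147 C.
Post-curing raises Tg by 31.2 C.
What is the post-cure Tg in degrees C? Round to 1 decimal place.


Tg_post = Tg_base + delta_Tg
= 147 + 31.2
= 178.2 C

178.2


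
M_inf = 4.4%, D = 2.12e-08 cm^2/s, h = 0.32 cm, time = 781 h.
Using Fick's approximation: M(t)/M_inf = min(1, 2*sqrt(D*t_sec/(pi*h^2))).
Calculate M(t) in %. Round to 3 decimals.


t = 2811600 s
ratio = min(1, 2*sqrt(2.12e-08*2811600/(pi*0.1024)))
= 0.860894
M(t) = 4.4 * 0.860894 = 3.788%

3.788


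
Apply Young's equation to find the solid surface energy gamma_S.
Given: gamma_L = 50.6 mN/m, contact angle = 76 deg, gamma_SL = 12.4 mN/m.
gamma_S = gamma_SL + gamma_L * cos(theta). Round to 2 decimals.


theta_rad = 76 * pi/180 = 1.326450
gamma_S = 12.4 + 50.6 * cos(1.326450)
= 24.64 mN/m

24.64


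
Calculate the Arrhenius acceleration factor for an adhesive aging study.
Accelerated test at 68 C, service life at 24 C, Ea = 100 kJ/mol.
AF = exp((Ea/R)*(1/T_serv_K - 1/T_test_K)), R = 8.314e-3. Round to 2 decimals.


T_test = 341.15 K, T_serv = 297.15 K
Ea/R = 100 / 0.008314 = 12027.90
AF = exp(12027.90 * (1/297.15 - 1/341.15))
= 185.05

185.05


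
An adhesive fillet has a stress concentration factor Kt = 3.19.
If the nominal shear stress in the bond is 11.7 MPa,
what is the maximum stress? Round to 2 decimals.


Max stress = 11.7 * 3.19 = 37.32 MPa

37.32


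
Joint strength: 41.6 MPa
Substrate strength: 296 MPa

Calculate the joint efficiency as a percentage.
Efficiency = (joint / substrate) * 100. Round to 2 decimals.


Efficiency = (41.6 / 296) * 100 = 14.05%

14.05


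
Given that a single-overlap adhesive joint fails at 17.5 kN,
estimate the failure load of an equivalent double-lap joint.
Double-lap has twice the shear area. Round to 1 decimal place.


Double-lap factor = 2
Expected load = 17.5 * 2 = 35.0 kN

35.0


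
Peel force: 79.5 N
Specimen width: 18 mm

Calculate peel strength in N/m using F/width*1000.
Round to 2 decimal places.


Peel strength = 79.5 / 18 * 1000 = 4416.67 N/m

4416.67


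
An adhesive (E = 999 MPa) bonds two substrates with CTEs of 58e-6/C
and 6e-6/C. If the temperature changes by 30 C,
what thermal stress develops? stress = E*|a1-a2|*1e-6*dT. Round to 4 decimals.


Stress = 999 * |58 - 6| * 1e-6 * 30
= 1.5584 MPa

1.5584


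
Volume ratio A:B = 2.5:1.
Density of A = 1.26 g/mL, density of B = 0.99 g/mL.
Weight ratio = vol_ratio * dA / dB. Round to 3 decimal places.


Wt ratio = 2.5 * 1.26 / 0.99
= 3.182

3.182


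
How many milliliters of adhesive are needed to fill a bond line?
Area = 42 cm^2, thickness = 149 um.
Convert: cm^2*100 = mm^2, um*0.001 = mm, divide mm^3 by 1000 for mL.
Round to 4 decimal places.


= (42 * 100) * (149 * 0.001) / 1000
= 0.6258 mL

0.6258


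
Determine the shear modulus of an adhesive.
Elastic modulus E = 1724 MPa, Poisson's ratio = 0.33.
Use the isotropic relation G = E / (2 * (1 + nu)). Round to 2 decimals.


G = 1724 / (2*(1+0.33)) = 1724 / 2.66
= 648.12 MPa

648.12


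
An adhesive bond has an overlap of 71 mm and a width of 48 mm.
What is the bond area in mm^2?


Bond area = overlap * width
= 71 * 48
= 3408 mm^2

3408


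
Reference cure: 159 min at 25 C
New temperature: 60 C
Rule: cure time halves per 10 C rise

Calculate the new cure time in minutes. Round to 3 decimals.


factor = 2^((60-25)/10) = 11.3137
t_new = 159 / 11.3137 = 14.054 min

14.054


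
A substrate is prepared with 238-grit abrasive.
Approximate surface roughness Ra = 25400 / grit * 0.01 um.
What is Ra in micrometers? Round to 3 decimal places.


Ra = 25400 / 238 * 0.01 = 1.067 um

1.067


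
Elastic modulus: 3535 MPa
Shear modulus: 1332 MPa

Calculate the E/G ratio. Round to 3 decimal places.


E / G = 3535 / 1332 = 2.654

2.654


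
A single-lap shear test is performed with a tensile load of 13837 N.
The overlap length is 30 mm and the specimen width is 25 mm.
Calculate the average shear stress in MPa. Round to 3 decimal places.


Shear stress = F / (overlap * width)
= 13837 / (30 * 25)
= 13837 / 750
= 18.449 MPa

18.449


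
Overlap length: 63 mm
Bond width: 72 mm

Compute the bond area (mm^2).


Bond area = 63 * 72 = 4536 mm^2

4536


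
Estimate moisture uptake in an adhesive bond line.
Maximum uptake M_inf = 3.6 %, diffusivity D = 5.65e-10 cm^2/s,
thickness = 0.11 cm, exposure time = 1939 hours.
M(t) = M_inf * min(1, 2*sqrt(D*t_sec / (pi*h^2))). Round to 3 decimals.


Convert time: 1939 h = 6980400 s
ratio = min(1, 2*sqrt(5.65e-10*6980400/(pi*0.11^2)))
= 0.644209
M(t) = 3.6 * 0.644209 = 2.319%

2.319


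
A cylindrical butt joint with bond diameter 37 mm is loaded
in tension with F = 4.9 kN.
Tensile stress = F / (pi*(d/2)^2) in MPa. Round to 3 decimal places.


Area = pi * (37/2)^2 = 1075.2101 mm^2
Stress = 4.9*1000 / 1075.2101
= 4.557 MPa

4.557


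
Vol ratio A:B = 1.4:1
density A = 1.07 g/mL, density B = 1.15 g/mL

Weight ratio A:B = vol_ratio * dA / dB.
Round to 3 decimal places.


Weight ratio = 1.4 * 1.07 / 1.15
= 1.303

1.303
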